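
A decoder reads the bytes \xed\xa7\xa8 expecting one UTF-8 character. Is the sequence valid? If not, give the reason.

invalid (encodes a surrogate (U+D800–U+DFFF))

Structurally a 3-byte sequence; payload = 0xD9E8.
But 0xD9E8 is in U+D800–U+DFFF, the surrogate range. Surrogates are not Unicode scalar values and are forbidden in UTF-8.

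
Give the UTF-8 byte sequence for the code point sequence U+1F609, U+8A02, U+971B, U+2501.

F0 9F 98 89 E8 A8 82 E9 9C 9B E2 94 81

U+1F609: 4-byte form → F0 9F 98 89.
U+8A02: 3-byte form → E8 A8 82.
U+971B: 3-byte form → E9 9C 9B.
U+2501: 3-byte form → E2 94 81.
Concatenated (13 bytes): F0 9F 98 89 E8 A8 82 E9 9C 9B E2 94 81.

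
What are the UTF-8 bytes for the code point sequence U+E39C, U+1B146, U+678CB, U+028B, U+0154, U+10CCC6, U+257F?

EE 8E 9C F0 9B 85 86 F1 A7 A3 8B CA 8B C5 94 F4 8C B3 86 E2 95 BF

U+E39C: 3-byte form → EE 8E 9C.
U+1B146: 4-byte form → F0 9B 85 86.
U+678CB: 4-byte form → F1 A7 A3 8B.
U+028B: 2-byte form → CA 8B.
U+0154: 2-byte form → C5 94.
U+10CCC6: 4-byte form → F4 8C B3 86.
U+257F: 3-byte form → E2 95 BF.
Concatenated (22 bytes): EE 8E 9C F0 9B 85 86 F1 A7 A3 8B CA 8B C5 94 F4 8C B3 86 E2 95 BF.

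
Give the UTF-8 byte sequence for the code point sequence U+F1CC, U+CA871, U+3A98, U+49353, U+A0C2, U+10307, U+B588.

U+F1CC: 3-byte form → EF 87 8C.
U+CA871: 4-byte form → F3 8A A1 B1.
U+3A98: 3-byte form → E3 AA 98.
U+49353: 4-byte form → F1 89 8D 93.
U+A0C2: 3-byte form → EA 83 82.
U+10307: 4-byte form → F0 90 8C 87.
U+B588: 3-byte form → EB 96 88.
Concatenated (24 bytes): EF 87 8C F3 8A A1 B1 E3 AA 98 F1 89 8D 93 EA 83 82 F0 90 8C 87 EB 96 88.

EF 87 8C F3 8A A1 B1 E3 AA 98 F1 89 8D 93 EA 83 82 F0 90 8C 87 EB 96 88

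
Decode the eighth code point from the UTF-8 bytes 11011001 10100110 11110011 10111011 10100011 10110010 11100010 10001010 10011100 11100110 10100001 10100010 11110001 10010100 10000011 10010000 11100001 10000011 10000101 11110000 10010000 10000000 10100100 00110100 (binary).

Offset 0: leading byte 0xD9 = 11011001 → 2-byte char #1 = D9 A6.
Offset 2: leading byte 0xF3 = 11110011 → 4-byte char #2 = F3 BB A3 B2.
Offset 6: leading byte 0xE2 = 11100010 → 3-byte char #3 = E2 8A 9C.
Offset 9: leading byte 0xE6 = 11100110 → 3-byte char #4 = E6 A1 A2.
Offset 12: leading byte 0xF1 = 11110001 → 4-byte char #5 = F1 94 83 90.
Offset 16: leading byte 0xE1 = 11100001 → 3-byte char #6 = E1 83 85.
Offset 19: leading byte 0xF0 = 11110000 → 4-byte char #7 = F0 90 80 A4.
Offset 23: leading byte 0x34 = 00110100 → 1-byte char #8 = 34.
Leading byte 0x34 = 00110100 matches 0xxxxxxx → 1-byte sequence.
Byte 1: 0x34 = 00110100, payload 0110100 (7 bits).
Concatenate: 0110100 = 0x34 (7 bits → U+0034).

U+0034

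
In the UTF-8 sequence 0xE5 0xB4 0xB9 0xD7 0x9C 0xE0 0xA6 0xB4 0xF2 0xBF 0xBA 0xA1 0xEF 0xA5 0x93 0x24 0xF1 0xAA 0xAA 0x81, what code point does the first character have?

U+5D39

Offset 0: leading byte 0xE5 = 11100101 → 3-byte char #1 = E5 B4 B9.
Leading byte 0xE5 = 11100101 matches 1110xxxx → 3-byte sequence.
Byte 1: 0xE5 = 11100101, payload 0101 (4 bits).
Byte 2: 0xB4 = 10110100 (10xxxxxx ✓), payload 110100.
Byte 3: 0xB9 = 10111001 (10xxxxxx ✓), payload 111001.
Concatenate: 0101110100111001 = 0x5D39 (16 bits → U+5D39).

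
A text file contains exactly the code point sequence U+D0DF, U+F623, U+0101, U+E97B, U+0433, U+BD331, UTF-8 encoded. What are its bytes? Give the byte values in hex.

U+D0DF: 3-byte form → ED 83 9F.
U+F623: 3-byte form → EF 98 A3.
U+0101: 2-byte form → C4 81.
U+E97B: 3-byte form → EE A5 BB.
U+0433: 2-byte form → D0 B3.
U+BD331: 4-byte form → F2 BD 8C B1.
Concatenated (17 bytes): ED 83 9F EF 98 A3 C4 81 EE A5 BB D0 B3 F2 BD 8C B1.

ED 83 9F EF 98 A3 C4 81 EE A5 BB D0 B3 F2 BD 8C B1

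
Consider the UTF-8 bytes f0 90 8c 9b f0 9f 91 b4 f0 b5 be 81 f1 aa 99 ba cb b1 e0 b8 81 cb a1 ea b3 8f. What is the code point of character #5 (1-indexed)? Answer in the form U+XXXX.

Offset 0: leading byte 0xF0 = 11110000 → 4-byte char #1 = F0 90 8C 9B.
Offset 4: leading byte 0xF0 = 11110000 → 4-byte char #2 = F0 9F 91 B4.
Offset 8: leading byte 0xF0 = 11110000 → 4-byte char #3 = F0 B5 BE 81.
Offset 12: leading byte 0xF1 = 11110001 → 4-byte char #4 = F1 AA 99 BA.
Offset 16: leading byte 0xCB = 11001011 → 2-byte char #5 = CB B1.
Leading byte 0xCB = 11001011 matches 110xxxxx → 2-byte sequence.
Byte 1: 0xCB = 11001011, payload 01011 (5 bits).
Byte 2: 0xB1 = 10110001 (10xxxxxx ✓), payload 110001.
Concatenate: 01011110001 = 0x2F1 (11 bits → U+02F1).

U+02F1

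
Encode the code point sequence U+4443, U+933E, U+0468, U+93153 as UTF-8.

U+4443: 3-byte form → E4 91 83.
U+933E: 3-byte form → E9 8C BE.
U+0468: 2-byte form → D1 A8.
U+93153: 4-byte form → F2 93 85 93.
Concatenated (12 bytes): E4 91 83 E9 8C BE D1 A8 F2 93 85 93.

E4 91 83 E9 8C BE D1 A8 F2 93 85 93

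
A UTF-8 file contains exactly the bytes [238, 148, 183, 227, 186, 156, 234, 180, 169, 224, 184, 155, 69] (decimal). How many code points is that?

Byte at offset 0: 0xEE = 11101110 → 3-byte char (#1). Advance 3.
Byte at offset 3: 0xE3 = 11100011 → 3-byte char (#2). Advance 3.
Byte at offset 6: 0xEA = 11101010 → 3-byte char (#3). Advance 3.
Byte at offset 9: 0xE0 = 11100000 → 3-byte char (#4). Advance 3.
Byte at offset 12: 0x45 = 01000101 → 1-byte char (#5). Advance 1.
Reached end at offset 13 after 5 code points.

5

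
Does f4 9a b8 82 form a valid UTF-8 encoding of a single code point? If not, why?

invalid (encodes a value above U+10FFFF)

Leading byte 0xF4 = 11110100 → 4-byte form.
Payload = 0x11AE02, which exceeds U+10FFFF, the maximum Unicode code point. (Leading bytes F5–FF, or F4 followed by ≥ 0x90, are invalid.)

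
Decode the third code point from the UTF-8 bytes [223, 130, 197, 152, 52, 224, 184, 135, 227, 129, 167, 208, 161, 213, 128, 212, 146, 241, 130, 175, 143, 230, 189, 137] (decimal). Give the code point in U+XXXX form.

Offset 0: leading byte 0xDF = 11011111 → 2-byte char #1 = DF 82.
Offset 2: leading byte 0xC5 = 11000101 → 2-byte char #2 = C5 98.
Offset 4: leading byte 0x34 = 00110100 → 1-byte char #3 = 34.
Leading byte 0x34 = 00110100 matches 0xxxxxxx → 1-byte sequence.
Byte 1: 0x34 = 00110100, payload 0110100 (7 bits).
Concatenate: 0110100 = 0x34 (7 bits → U+0034).

U+0034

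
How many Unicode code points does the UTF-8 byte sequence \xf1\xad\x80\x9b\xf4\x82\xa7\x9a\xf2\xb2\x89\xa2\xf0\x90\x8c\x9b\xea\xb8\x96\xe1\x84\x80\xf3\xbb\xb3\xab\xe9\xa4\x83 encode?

Byte at offset 0: 0xF1 = 11110001 → 4-byte char (#1). Advance 4.
Byte at offset 4: 0xF4 = 11110100 → 4-byte char (#2). Advance 4.
Byte at offset 8: 0xF2 = 11110010 → 4-byte char (#3). Advance 4.
Byte at offset 12: 0xF0 = 11110000 → 4-byte char (#4). Advance 4.
Byte at offset 16: 0xEA = 11101010 → 3-byte char (#5). Advance 3.
Byte at offset 19: 0xE1 = 11100001 → 3-byte char (#6). Advance 3.
Byte at offset 22: 0xF3 = 11110011 → 4-byte char (#7). Advance 4.
Byte at offset 26: 0xE9 = 11101001 → 3-byte char (#8). Advance 3.
Reached end at offset 29 after 8 code points.

8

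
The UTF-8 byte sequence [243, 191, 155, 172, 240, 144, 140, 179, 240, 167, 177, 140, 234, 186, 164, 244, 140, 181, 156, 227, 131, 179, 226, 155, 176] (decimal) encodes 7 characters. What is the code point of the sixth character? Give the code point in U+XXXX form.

Offset 0: leading byte 0xF3 = 11110011 → 4-byte char #1 = F3 BF 9B AC.
Offset 4: leading byte 0xF0 = 11110000 → 4-byte char #2 = F0 90 8C B3.
Offset 8: leading byte 0xF0 = 11110000 → 4-byte char #3 = F0 A7 B1 8C.
Offset 12: leading byte 0xEA = 11101010 → 3-byte char #4 = EA BA A4.
Offset 15: leading byte 0xF4 = 11110100 → 4-byte char #5 = F4 8C B5 9C.
Offset 19: leading byte 0xE3 = 11100011 → 3-byte char #6 = E3 83 B3.
Leading byte 0xE3 = 11100011 matches 1110xxxx → 3-byte sequence.
Byte 1: 0xE3 = 11100011, payload 0011 (4 bits).
Byte 2: 0x83 = 10000011 (10xxxxxx ✓), payload 000011.
Byte 3: 0xB3 = 10110011 (10xxxxxx ✓), payload 110011.
Concatenate: 0011000011110011 = 0x30F3 (16 bits → U+30F3).

U+30F3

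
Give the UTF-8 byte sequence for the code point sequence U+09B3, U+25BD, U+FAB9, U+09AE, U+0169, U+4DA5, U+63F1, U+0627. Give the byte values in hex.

E0 A6 B3 E2 96 BD EF AA B9 E0 A6 AE C5 A9 E4 B6 A5 E6 8F B1 D8 A7

U+09B3: 3-byte form → E0 A6 B3.
U+25BD: 3-byte form → E2 96 BD.
U+FAB9: 3-byte form → EF AA B9.
U+09AE: 3-byte form → E0 A6 AE.
U+0169: 2-byte form → C5 A9.
U+4DA5: 3-byte form → E4 B6 A5.
U+63F1: 3-byte form → E6 8F B1.
U+0627: 2-byte form → D8 A7.
Concatenated (22 bytes): E0 A6 B3 E2 96 BD EF AA B9 E0 A6 AE C5 A9 E4 B6 A5 E6 8F B1 D8 A7.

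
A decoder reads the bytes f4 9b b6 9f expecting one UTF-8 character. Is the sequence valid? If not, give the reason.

Leading byte 0xF4 = 11110100 → 4-byte form.
Payload = 0x11BD9F, which exceeds U+10FFFF, the maximum Unicode code point. (Leading bytes F5–FF, or F4 followed by ≥ 0x90, are invalid.)

invalid (encodes a value above U+10FFFF)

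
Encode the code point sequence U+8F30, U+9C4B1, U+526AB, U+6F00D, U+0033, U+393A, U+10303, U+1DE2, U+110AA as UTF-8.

E8 BC B0 F2 9C 92 B1 F1 92 9A AB F1 AF 80 8D 33 E3 A4 BA F0 90 8C 83 E1 B7 A2 F0 91 82 AA

U+8F30: 3-byte form → E8 BC B0.
U+9C4B1: 4-byte form → F2 9C 92 B1.
U+526AB: 4-byte form → F1 92 9A AB.
U+6F00D: 4-byte form → F1 AF 80 8D.
U+0033: 1-byte form → 33.
U+393A: 3-byte form → E3 A4 BA.
U+10303: 4-byte form → F0 90 8C 83.
U+1DE2: 3-byte form → E1 B7 A2.
U+110AA: 4-byte form → F0 91 82 AA.
Concatenated (30 bytes): E8 BC B0 F2 9C 92 B1 F1 92 9A AB F1 AF 80 8D 33 E3 A4 BA F0 90 8C 83 E1 B7 A2 F0 91 82 AA.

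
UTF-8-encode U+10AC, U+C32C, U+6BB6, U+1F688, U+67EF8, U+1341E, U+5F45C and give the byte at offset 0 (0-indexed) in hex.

U+10AC → 3-byte form E1 82 AC at offsets 0–2.
Offset 0 falls in char 1's range; it's byte 1 of E1 82 AC = 0xE1.

0xE1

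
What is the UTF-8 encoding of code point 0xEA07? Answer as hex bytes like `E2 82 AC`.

U+EA07 = 0xEA07 = 59911 decimal. In range U+0800–U+FFFF → 3-byte form: 1110xxxx 10xxxxxx 10xxxxxx.
Binary (16 bits): 1110101000000111.
Split 4+6+6: 1110 | 101000 | 000111.
Byte 1: 11101110 = 0xEE.
Byte 2: 10101000 = 0xA8.
Byte 3: 10000111 = 0x87.

EE A8 87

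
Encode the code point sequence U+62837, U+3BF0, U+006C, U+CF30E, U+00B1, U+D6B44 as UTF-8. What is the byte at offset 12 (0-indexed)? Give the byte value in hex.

U+62837 → 4-byte form F1 A2 A0 B7 at offsets 0–3.
U+3BF0 → 3-byte form E3 AF B0 at offsets 4–6.
U+006C → 1-byte form 6C at offsets 7–7.
U+CF30E → 4-byte form F3 8F 8C 8E at offsets 8–11.
U+00B1 → 2-byte form C2 B1 at offsets 12–13.
Offset 12 falls in char 5's range; it's byte 1 of C2 B1 = 0xC2.

0xC2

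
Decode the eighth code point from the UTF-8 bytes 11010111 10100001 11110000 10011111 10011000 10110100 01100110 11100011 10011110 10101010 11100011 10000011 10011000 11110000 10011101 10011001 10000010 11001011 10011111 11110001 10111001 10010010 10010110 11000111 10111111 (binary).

Offset 0: leading byte 0xD7 = 11010111 → 2-byte char #1 = D7 A1.
Offset 2: leading byte 0xF0 = 11110000 → 4-byte char #2 = F0 9F 98 B4.
Offset 6: leading byte 0x66 = 01100110 → 1-byte char #3 = 66.
Offset 7: leading byte 0xE3 = 11100011 → 3-byte char #4 = E3 9E AA.
Offset 10: leading byte 0xE3 = 11100011 → 3-byte char #5 = E3 83 98.
Offset 13: leading byte 0xF0 = 11110000 → 4-byte char #6 = F0 9D 99 82.
Offset 17: leading byte 0xCB = 11001011 → 2-byte char #7 = CB 9F.
Offset 19: leading byte 0xF1 = 11110001 → 4-byte char #8 = F1 B9 92 96.
Leading byte 0xF1 = 11110001 matches 11110xxx → 4-byte sequence.
Byte 1: 0xF1 = 11110001, payload 001 (3 bits).
Byte 2: 0xB9 = 10111001 (10xxxxxx ✓), payload 111001.
Byte 3: 0x92 = 10010010 (10xxxxxx ✓), payload 010010.
Byte 4: 0x96 = 10010110 (10xxxxxx ✓), payload 010110.
Concatenate: 001111001010010010110 = 0x79496 (21 bits → U+79496).

U+79496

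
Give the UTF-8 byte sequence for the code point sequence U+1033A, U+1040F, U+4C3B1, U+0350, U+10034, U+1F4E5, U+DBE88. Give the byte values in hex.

F0 90 8C BA F0 90 90 8F F1 8C 8E B1 CD 90 F0 90 80 B4 F0 9F 93 A5 F3 9B BA 88

U+1033A: 4-byte form → F0 90 8C BA.
U+1040F: 4-byte form → F0 90 90 8F.
U+4C3B1: 4-byte form → F1 8C 8E B1.
U+0350: 2-byte form → CD 90.
U+10034: 4-byte form → F0 90 80 B4.
U+1F4E5: 4-byte form → F0 9F 93 A5.
U+DBE88: 4-byte form → F3 9B BA 88.
Concatenated (26 bytes): F0 90 8C BA F0 90 90 8F F1 8C 8E B1 CD 90 F0 90 80 B4 F0 9F 93 A5 F3 9B BA 88.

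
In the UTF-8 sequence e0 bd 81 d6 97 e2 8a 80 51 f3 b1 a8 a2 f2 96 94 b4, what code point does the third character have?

U+2280

Offset 0: leading byte 0xE0 = 11100000 → 3-byte char #1 = E0 BD 81.
Offset 3: leading byte 0xD6 = 11010110 → 2-byte char #2 = D6 97.
Offset 5: leading byte 0xE2 = 11100010 → 3-byte char #3 = E2 8A 80.
Leading byte 0xE2 = 11100010 matches 1110xxxx → 3-byte sequence.
Byte 1: 0xE2 = 11100010, payload 0010 (4 bits).
Byte 2: 0x8A = 10001010 (10xxxxxx ✓), payload 001010.
Byte 3: 0x80 = 10000000 (10xxxxxx ✓), payload 000000.
Concatenate: 0010001010000000 = 0x2280 (16 bits → U+2280).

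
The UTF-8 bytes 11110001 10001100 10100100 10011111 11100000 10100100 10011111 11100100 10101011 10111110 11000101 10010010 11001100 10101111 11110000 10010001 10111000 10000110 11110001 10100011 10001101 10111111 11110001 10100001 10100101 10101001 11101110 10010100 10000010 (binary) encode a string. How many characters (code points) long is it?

9

Byte at offset 0: 0xF1 = 11110001 → 4-byte char (#1). Advance 4.
Byte at offset 4: 0xE0 = 11100000 → 3-byte char (#2). Advance 3.
Byte at offset 7: 0xE4 = 11100100 → 3-byte char (#3). Advance 3.
Byte at offset 10: 0xC5 = 11000101 → 2-byte char (#4). Advance 2.
Byte at offset 12: 0xCC = 11001100 → 2-byte char (#5). Advance 2.
Byte at offset 14: 0xF0 = 11110000 → 4-byte char (#6). Advance 4.
Byte at offset 18: 0xF1 = 11110001 → 4-byte char (#7). Advance 4.
Byte at offset 22: 0xF1 = 11110001 → 4-byte char (#8). Advance 4.
Byte at offset 26: 0xEE = 11101110 → 3-byte char (#9). Advance 3.
Reached end at offset 29 after 9 code points.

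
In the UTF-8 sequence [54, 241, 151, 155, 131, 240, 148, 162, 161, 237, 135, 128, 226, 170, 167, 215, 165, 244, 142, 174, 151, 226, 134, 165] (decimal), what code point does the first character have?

Offset 0: leading byte 0x36 = 00110110 → 1-byte char #1 = 36.
Leading byte 0x36 = 00110110 matches 0xxxxxxx → 1-byte sequence.
Byte 1: 0x36 = 00110110, payload 0110110 (7 bits).
Concatenate: 0110110 = 0x36 (7 bits → U+0036).

U+0036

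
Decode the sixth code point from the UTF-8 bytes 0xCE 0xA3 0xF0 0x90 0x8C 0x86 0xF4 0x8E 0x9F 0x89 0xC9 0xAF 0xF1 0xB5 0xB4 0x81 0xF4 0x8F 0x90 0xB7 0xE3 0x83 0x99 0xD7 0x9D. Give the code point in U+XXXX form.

Offset 0: leading byte 0xCE = 11001110 → 2-byte char #1 = CE A3.
Offset 2: leading byte 0xF0 = 11110000 → 4-byte char #2 = F0 90 8C 86.
Offset 6: leading byte 0xF4 = 11110100 → 4-byte char #3 = F4 8E 9F 89.
Offset 10: leading byte 0xC9 = 11001001 → 2-byte char #4 = C9 AF.
Offset 12: leading byte 0xF1 = 11110001 → 4-byte char #5 = F1 B5 B4 81.
Offset 16: leading byte 0xF4 = 11110100 → 4-byte char #6 = F4 8F 90 B7.
Leading byte 0xF4 = 11110100 matches 11110xxx → 4-byte sequence.
Byte 1: 0xF4 = 11110100, payload 100 (3 bits).
Byte 2: 0x8F = 10001111 (10xxxxxx ✓), payload 001111.
Byte 3: 0x90 = 10010000 (10xxxxxx ✓), payload 010000.
Byte 4: 0xB7 = 10110111 (10xxxxxx ✓), payload 110111.
Concatenate: 100001111010000110111 = 0x10F437 (21 bits → U+10F437).

U+10F437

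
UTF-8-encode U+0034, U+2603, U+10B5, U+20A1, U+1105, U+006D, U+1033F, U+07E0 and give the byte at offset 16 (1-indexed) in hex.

0x90

1-indexed offset 16 is 0-indexed offset 15.
U+0034 → 1-byte form 34 at offsets 0–0.
U+2603 → 3-byte form E2 98 83 at offsets 1–3.
U+10B5 → 3-byte form E1 82 B5 at offsets 4–6.
U+20A1 → 3-byte form E2 82 A1 at offsets 7–9.
U+1105 → 3-byte form E1 84 85 at offsets 10–12.
U+006D → 1-byte form 6D at offsets 13–13.
U+1033F → 4-byte form F0 90 8C BF at offsets 14–17.
Offset 15 falls in char 7's range; it's byte 2 of F0 90 8C BF = 0x90.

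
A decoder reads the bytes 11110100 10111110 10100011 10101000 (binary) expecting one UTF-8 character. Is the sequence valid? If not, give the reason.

invalid (encodes a value above U+10FFFF)

Leading byte 0xF4 = 11110100 → 4-byte form.
Payload = 0x13E8E8, which exceeds U+10FFFF, the maximum Unicode code point. (Leading bytes F5–FF, or F4 followed by ≥ 0x90, are invalid.)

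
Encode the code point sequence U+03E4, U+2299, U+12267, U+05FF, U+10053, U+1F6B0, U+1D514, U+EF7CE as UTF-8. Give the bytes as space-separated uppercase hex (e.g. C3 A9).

CF A4 E2 8A 99 F0 92 89 A7 D7 BF F0 90 81 93 F0 9F 9A B0 F0 9D 94 94 F3 AF 9F 8E

U+03E4: 2-byte form → CF A4.
U+2299: 3-byte form → E2 8A 99.
U+12267: 4-byte form → F0 92 89 A7.
U+05FF: 2-byte form → D7 BF.
U+10053: 4-byte form → F0 90 81 93.
U+1F6B0: 4-byte form → F0 9F 9A B0.
U+1D514: 4-byte form → F0 9D 94 94.
U+EF7CE: 4-byte form → F3 AF 9F 8E.
Concatenated (27 bytes): CF A4 E2 8A 99 F0 92 89 A7 D7 BF F0 90 81 93 F0 9F 9A B0 F0 9D 94 94 F3 AF 9F 8E.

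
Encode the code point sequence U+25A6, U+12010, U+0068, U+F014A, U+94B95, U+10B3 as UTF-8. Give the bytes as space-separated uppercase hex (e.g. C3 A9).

U+25A6: 3-byte form → E2 96 A6.
U+12010: 4-byte form → F0 92 80 90.
U+0068: 1-byte form → 68.
U+F014A: 4-byte form → F3 B0 85 8A.
U+94B95: 4-byte form → F2 94 AE 95.
U+10B3: 3-byte form → E1 82 B3.
Concatenated (19 bytes): E2 96 A6 F0 92 80 90 68 F3 B0 85 8A F2 94 AE 95 E1 82 B3.

E2 96 A6 F0 92 80 90 68 F3 B0 85 8A F2 94 AE 95 E1 82 B3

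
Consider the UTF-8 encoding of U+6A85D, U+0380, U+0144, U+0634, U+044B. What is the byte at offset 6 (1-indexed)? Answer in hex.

1-indexed offset 6 is 0-indexed offset 5.
U+6A85D → 4-byte form F1 AA A1 9D at offsets 0–3.
U+0380 → 2-byte form CE 80 at offsets 4–5.
Offset 5 falls in char 2's range; it's byte 2 of CE 80 = 0x80.

0x80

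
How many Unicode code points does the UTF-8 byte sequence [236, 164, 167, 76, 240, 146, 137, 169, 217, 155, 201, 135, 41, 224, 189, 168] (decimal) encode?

7

Byte at offset 0: 0xEC = 11101100 → 3-byte char (#1). Advance 3.
Byte at offset 3: 0x4C = 01001100 → 1-byte char (#2). Advance 1.
Byte at offset 4: 0xF0 = 11110000 → 4-byte char (#3). Advance 4.
Byte at offset 8: 0xD9 = 11011001 → 2-byte char (#4). Advance 2.
Byte at offset 10: 0xC9 = 11001001 → 2-byte char (#5). Advance 2.
Byte at offset 12: 0x29 = 00101001 → 1-byte char (#6). Advance 1.
Byte at offset 13: 0xE0 = 11100000 → 3-byte char (#7). Advance 3.
Reached end at offset 16 after 7 code points.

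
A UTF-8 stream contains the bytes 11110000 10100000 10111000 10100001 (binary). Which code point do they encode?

U+20E21

Leading byte 0xF0 = 11110000 matches 11110xxx → 4-byte sequence.
Byte 1: 0xF0 = 11110000, payload 000 (3 bits).
Byte 2: 0xA0 = 10100000 (10xxxxxx ✓), payload 100000.
Byte 3: 0xB8 = 10111000 (10xxxxxx ✓), payload 111000.
Byte 4: 0xA1 = 10100001 (10xxxxxx ✓), payload 100001.
Concatenate: 000100000111000100001 = 0x20E21 (21 bits → U+20E21).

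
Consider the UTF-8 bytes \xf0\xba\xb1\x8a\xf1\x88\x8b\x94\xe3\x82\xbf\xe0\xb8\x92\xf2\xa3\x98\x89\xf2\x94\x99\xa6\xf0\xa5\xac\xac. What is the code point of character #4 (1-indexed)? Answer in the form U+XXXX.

Offset 0: leading byte 0xF0 = 11110000 → 4-byte char #1 = F0 BA B1 8A.
Offset 4: leading byte 0xF1 = 11110001 → 4-byte char #2 = F1 88 8B 94.
Offset 8: leading byte 0xE3 = 11100011 → 3-byte char #3 = E3 82 BF.
Offset 11: leading byte 0xE0 = 11100000 → 3-byte char #4 = E0 B8 92.
Leading byte 0xE0 = 11100000 matches 1110xxxx → 3-byte sequence.
Byte 1: 0xE0 = 11100000, payload 0000 (4 bits).
Byte 2: 0xB8 = 10111000 (10xxxxxx ✓), payload 111000.
Byte 3: 0x92 = 10010010 (10xxxxxx ✓), payload 010010.
Concatenate: 0000111000010010 = 0xE12 (16 bits → U+0E12).

U+0E12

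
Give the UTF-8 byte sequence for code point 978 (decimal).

CF 92

U+03D2 = 0x3D2 = 978 decimal. In range U+0080–U+07FF → 2-byte form: 110xxxxx 10xxxxxx.
Binary (11 bits): 01111010010.
Split 5+6: 01111 | 010010.
Byte 1: 11001111 = 0xCF.
Byte 2: 10010010 = 0x92.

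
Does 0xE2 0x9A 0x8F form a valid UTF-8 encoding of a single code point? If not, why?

Leading byte 0xE2 = 11100010 → 3-byte form.
Continuation bytes 0x9A=10011010, 0x8F=10001111 all match 10xxxxxx.
Decoded value 0x268F is ≥ 0x800 (shortest form) and not a surrogate.

valid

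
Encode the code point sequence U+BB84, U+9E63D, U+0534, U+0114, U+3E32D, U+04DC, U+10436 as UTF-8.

U+BB84: 3-byte form → EB AE 84.
U+9E63D: 4-byte form → F2 9E 98 BD.
U+0534: 2-byte form → D4 B4.
U+0114: 2-byte form → C4 94.
U+3E32D: 4-byte form → F0 BE 8C AD.
U+04DC: 2-byte form → D3 9C.
U+10436: 4-byte form → F0 90 90 B6.
Concatenated (21 bytes): EB AE 84 F2 9E 98 BD D4 B4 C4 94 F0 BE 8C AD D3 9C F0 90 90 B6.

EB AE 84 F2 9E 98 BD D4 B4 C4 94 F0 BE 8C AD D3 9C F0 90 90 B6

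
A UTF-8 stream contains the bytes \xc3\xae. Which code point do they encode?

Leading byte 0xC3 = 11000011 matches 110xxxxx → 2-byte sequence.
Byte 1: 0xC3 = 11000011, payload 00011 (5 bits).
Byte 2: 0xAE = 10101110 (10xxxxxx ✓), payload 101110.
Concatenate: 00011101110 = 0xEE (11 bits → U+00EE).

U+00EE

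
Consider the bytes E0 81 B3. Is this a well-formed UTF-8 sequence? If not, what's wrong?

invalid (overlong encoding)

Leading byte 0xE0 = 11100000 → 3-byte form.
Continuation bytes all match 10xxxxxx. Payload decodes to 0x73.
But 0x73 < 0x800, the minimum for a 3-byte sequence — this is an overlong encoding.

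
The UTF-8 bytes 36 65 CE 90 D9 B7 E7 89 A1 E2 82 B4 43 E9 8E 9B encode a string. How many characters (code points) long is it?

Byte at offset 0: 0x36 = 00110110 → 1-byte char (#1). Advance 1.
Byte at offset 1: 0x65 = 01100101 → 1-byte char (#2). Advance 1.
Byte at offset 2: 0xCE = 11001110 → 2-byte char (#3). Advance 2.
Byte at offset 4: 0xD9 = 11011001 → 2-byte char (#4). Advance 2.
Byte at offset 6: 0xE7 = 11100111 → 3-byte char (#5). Advance 3.
Byte at offset 9: 0xE2 = 11100010 → 3-byte char (#6). Advance 3.
Byte at offset 12: 0x43 = 01000011 → 1-byte char (#7). Advance 1.
Byte at offset 13: 0xE9 = 11101001 → 3-byte char (#8). Advance 3.
Reached end at offset 16 after 8 code points.

8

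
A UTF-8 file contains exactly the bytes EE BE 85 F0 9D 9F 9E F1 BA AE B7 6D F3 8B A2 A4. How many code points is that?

Byte at offset 0: 0xEE = 11101110 → 3-byte char (#1). Advance 3.
Byte at offset 3: 0xF0 = 11110000 → 4-byte char (#2). Advance 4.
Byte at offset 7: 0xF1 = 11110001 → 4-byte char (#3). Advance 4.
Byte at offset 11: 0x6D = 01101101 → 1-byte char (#4). Advance 1.
Byte at offset 12: 0xF3 = 11110011 → 4-byte char (#5). Advance 4.
Reached end at offset 16 after 5 code points.

5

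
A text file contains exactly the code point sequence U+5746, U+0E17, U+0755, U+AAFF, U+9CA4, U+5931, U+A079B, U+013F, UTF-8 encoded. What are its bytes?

U+5746: 3-byte form → E5 9D 86.
U+0E17: 3-byte form → E0 B8 97.
U+0755: 2-byte form → DD 95.
U+AAFF: 3-byte form → EA AB BF.
U+9CA4: 3-byte form → E9 B2 A4.
U+5931: 3-byte form → E5 A4 B1.
U+A079B: 4-byte form → F2 A0 9E 9B.
U+013F: 2-byte form → C4 BF.
Concatenated (23 bytes): E5 9D 86 E0 B8 97 DD 95 EA AB BF E9 B2 A4 E5 A4 B1 F2 A0 9E 9B C4 BF.

E5 9D 86 E0 B8 97 DD 95 EA AB BF E9 B2 A4 E5 A4 B1 F2 A0 9E 9B C4 BF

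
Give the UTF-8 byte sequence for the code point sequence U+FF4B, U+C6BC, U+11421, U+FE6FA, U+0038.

U+FF4B: 3-byte form → EF BD 8B.
U+C6BC: 3-byte form → EC 9A BC.
U+11421: 4-byte form → F0 91 90 A1.
U+FE6FA: 4-byte form → F3 BE 9B BA.
U+0038: 1-byte form → 38.
Concatenated (15 bytes): EF BD 8B EC 9A BC F0 91 90 A1 F3 BE 9B BA 38.

EF BD 8B EC 9A BC F0 91 90 A1 F3 BE 9B BA 38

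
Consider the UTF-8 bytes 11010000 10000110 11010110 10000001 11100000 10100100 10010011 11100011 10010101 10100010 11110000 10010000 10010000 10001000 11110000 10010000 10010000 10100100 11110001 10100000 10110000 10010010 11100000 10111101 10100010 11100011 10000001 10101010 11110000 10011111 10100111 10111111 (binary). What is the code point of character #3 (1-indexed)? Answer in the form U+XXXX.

Offset 0: leading byte 0xD0 = 11010000 → 2-byte char #1 = D0 86.
Offset 2: leading byte 0xD6 = 11010110 → 2-byte char #2 = D6 81.
Offset 4: leading byte 0xE0 = 11100000 → 3-byte char #3 = E0 A4 93.
Leading byte 0xE0 = 11100000 matches 1110xxxx → 3-byte sequence.
Byte 1: 0xE0 = 11100000, payload 0000 (4 bits).
Byte 2: 0xA4 = 10100100 (10xxxxxx ✓), payload 100100.
Byte 3: 0x93 = 10010011 (10xxxxxx ✓), payload 010011.
Concatenate: 0000100100010011 = 0x913 (16 bits → U+0913).

U+0913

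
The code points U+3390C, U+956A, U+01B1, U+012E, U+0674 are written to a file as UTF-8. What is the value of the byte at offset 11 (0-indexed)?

0xD9

U+3390C → 4-byte form F0 B3 A4 8C at offsets 0–3.
U+956A → 3-byte form E9 95 AA at offsets 4–6.
U+01B1 → 2-byte form C6 B1 at offsets 7–8.
U+012E → 2-byte form C4 AE at offsets 9–10.
U+0674 → 2-byte form D9 B4 at offsets 11–12.
Offset 11 falls in char 5's range; it's byte 1 of D9 B4 = 0xD9.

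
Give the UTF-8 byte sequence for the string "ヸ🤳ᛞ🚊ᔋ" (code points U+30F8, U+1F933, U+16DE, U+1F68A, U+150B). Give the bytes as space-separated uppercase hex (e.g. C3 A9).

E3 83 B8 F0 9F A4 B3 E1 9B 9E F0 9F 9A 8A E1 94 8B

U+30F8: 3-byte form → E3 83 B8.
U+1F933: 4-byte form → F0 9F A4 B3.
U+16DE: 3-byte form → E1 9B 9E.
U+1F68A: 4-byte form → F0 9F 9A 8A.
U+150B: 3-byte form → E1 94 8B.
Concatenated (17 bytes): E3 83 B8 F0 9F A4 B3 E1 9B 9E F0 9F 9A 8A E1 94 8B.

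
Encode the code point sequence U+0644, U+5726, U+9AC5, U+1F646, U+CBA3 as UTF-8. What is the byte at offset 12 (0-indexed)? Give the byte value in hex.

U+0644 → 2-byte form D9 84 at offsets 0–1.
U+5726 → 3-byte form E5 9C A6 at offsets 2–4.
U+9AC5 → 3-byte form E9 AB 85 at offsets 5–7.
U+1F646 → 4-byte form F0 9F 99 86 at offsets 8–11.
U+CBA3 → 3-byte form EC AE A3 at offsets 12–14.
Offset 12 falls in char 5's range; it's byte 1 of EC AE A3 = 0xEC.

0xEC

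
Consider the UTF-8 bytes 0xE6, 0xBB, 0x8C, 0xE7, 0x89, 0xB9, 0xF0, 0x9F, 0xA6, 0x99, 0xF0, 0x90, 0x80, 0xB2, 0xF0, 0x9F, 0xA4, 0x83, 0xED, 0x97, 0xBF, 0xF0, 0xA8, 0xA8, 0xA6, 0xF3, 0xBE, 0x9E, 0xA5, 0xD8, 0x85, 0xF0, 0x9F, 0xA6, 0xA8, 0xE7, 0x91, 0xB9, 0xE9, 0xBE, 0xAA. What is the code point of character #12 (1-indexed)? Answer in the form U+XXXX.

Offset 0: leading byte 0xE6 = 11100110 → 3-byte char #1 = E6 BB 8C.
Offset 3: leading byte 0xE7 = 11100111 → 3-byte char #2 = E7 89 B9.
Offset 6: leading byte 0xF0 = 11110000 → 4-byte char #3 = F0 9F A6 99.
Offset 10: leading byte 0xF0 = 11110000 → 4-byte char #4 = F0 90 80 B2.
Offset 14: leading byte 0xF0 = 11110000 → 4-byte char #5 = F0 9F A4 83.
Offset 18: leading byte 0xED = 11101101 → 3-byte char #6 = ED 97 BF.
Offset 21: leading byte 0xF0 = 11110000 → 4-byte char #7 = F0 A8 A8 A6.
Offset 25: leading byte 0xF3 = 11110011 → 4-byte char #8 = F3 BE 9E A5.
Offset 29: leading byte 0xD8 = 11011000 → 2-byte char #9 = D8 85.
Offset 31: leading byte 0xF0 = 11110000 → 4-byte char #10 = F0 9F A6 A8.
Offset 35: leading byte 0xE7 = 11100111 → 3-byte char #11 = E7 91 B9.
Offset 38: leading byte 0xE9 = 11101001 → 3-byte char #12 = E9 BE AA.
Leading byte 0xE9 = 11101001 matches 1110xxxx → 3-byte sequence.
Byte 1: 0xE9 = 11101001, payload 1001 (4 bits).
Byte 2: 0xBE = 10111110 (10xxxxxx ✓), payload 111110.
Byte 3: 0xAA = 10101010 (10xxxxxx ✓), payload 101010.
Concatenate: 1001111110101010 = 0x9FAA (16 bits → U+9FAA).

U+9FAA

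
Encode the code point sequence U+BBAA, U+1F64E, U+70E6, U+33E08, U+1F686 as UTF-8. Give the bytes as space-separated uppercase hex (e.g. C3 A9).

EB AE AA F0 9F 99 8E E7 83 A6 F0 B3 B8 88 F0 9F 9A 86

U+BBAA: 3-byte form → EB AE AA.
U+1F64E: 4-byte form → F0 9F 99 8E.
U+70E6: 3-byte form → E7 83 A6.
U+33E08: 4-byte form → F0 B3 B8 88.
U+1F686: 4-byte form → F0 9F 9A 86.
Concatenated (18 bytes): EB AE AA F0 9F 99 8E E7 83 A6 F0 B3 B8 88 F0 9F 9A 86.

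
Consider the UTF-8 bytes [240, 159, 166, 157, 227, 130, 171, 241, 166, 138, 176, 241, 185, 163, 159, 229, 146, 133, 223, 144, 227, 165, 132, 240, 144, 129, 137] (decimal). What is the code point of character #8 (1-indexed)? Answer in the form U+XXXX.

Offset 0: leading byte 0xF0 = 11110000 → 4-byte char #1 = F0 9F A6 9D.
Offset 4: leading byte 0xE3 = 11100011 → 3-byte char #2 = E3 82 AB.
Offset 7: leading byte 0xF1 = 11110001 → 4-byte char #3 = F1 A6 8A B0.
Offset 11: leading byte 0xF1 = 11110001 → 4-byte char #4 = F1 B9 A3 9F.
Offset 15: leading byte 0xE5 = 11100101 → 3-byte char #5 = E5 92 85.
Offset 18: leading byte 0xDF = 11011111 → 2-byte char #6 = DF 90.
Offset 20: leading byte 0xE3 = 11100011 → 3-byte char #7 = E3 A5 84.
Offset 23: leading byte 0xF0 = 11110000 → 4-byte char #8 = F0 90 81 89.
Leading byte 0xF0 = 11110000 matches 11110xxx → 4-byte sequence.
Byte 1: 0xF0 = 11110000, payload 000 (3 bits).
Byte 2: 0x90 = 10010000 (10xxxxxx ✓), payload 010000.
Byte 3: 0x81 = 10000001 (10xxxxxx ✓), payload 000001.
Byte 4: 0x89 = 10001001 (10xxxxxx ✓), payload 001001.
Concatenate: 000010000000001001001 = 0x10049 (21 bits → U+10049).

U+10049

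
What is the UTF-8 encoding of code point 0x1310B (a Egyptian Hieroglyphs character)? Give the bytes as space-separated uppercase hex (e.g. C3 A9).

F0 93 84 8B

U+1310B = 0x1310B = 78091 decimal. In range U+10000–U+10FFFF → 4-byte form: 11110xxx 10xxxxxx 10xxxxxx 10xxxxxx.
Binary (21 bits): 000010011000100001011.
Split 3+6+6+6: 000 | 010011 | 000100 | 001011.
Byte 1: 11110000 = 0xF0.
Byte 2: 10010011 = 0x93.
Byte 3: 10000100 = 0x84.
Byte 4: 10001011 = 0x8B.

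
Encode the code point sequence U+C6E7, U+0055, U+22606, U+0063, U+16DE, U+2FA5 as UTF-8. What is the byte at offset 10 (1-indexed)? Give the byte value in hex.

1-indexed offset 10 is 0-indexed offset 9.
U+C6E7 → 3-byte form EC 9B A7 at offsets 0–2.
U+0055 → 1-byte form 55 at offsets 3–3.
U+22606 → 4-byte form F0 A2 98 86 at offsets 4–7.
U+0063 → 1-byte form 63 at offsets 8–8.
U+16DE → 3-byte form E1 9B 9E at offsets 9–11.
Offset 9 falls in char 5's range; it's byte 1 of E1 9B 9E = 0xE1.

0xE1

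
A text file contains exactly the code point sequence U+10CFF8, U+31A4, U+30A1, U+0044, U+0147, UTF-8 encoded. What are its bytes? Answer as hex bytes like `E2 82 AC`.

F4 8C BF B8 E3 86 A4 E3 82 A1 44 C5 87

U+10CFF8: 4-byte form → F4 8C BF B8.
U+31A4: 3-byte form → E3 86 A4.
U+30A1: 3-byte form → E3 82 A1.
U+0044: 1-byte form → 44.
U+0147: 2-byte form → C5 87.
Concatenated (13 bytes): F4 8C BF B8 E3 86 A4 E3 82 A1 44 C5 87.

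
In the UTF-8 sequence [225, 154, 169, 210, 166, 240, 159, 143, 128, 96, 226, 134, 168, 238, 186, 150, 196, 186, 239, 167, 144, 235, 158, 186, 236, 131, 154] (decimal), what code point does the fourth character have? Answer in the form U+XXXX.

Offset 0: leading byte 0xE1 = 11100001 → 3-byte char #1 = E1 9A A9.
Offset 3: leading byte 0xD2 = 11010010 → 2-byte char #2 = D2 A6.
Offset 5: leading byte 0xF0 = 11110000 → 4-byte char #3 = F0 9F 8F 80.
Offset 9: leading byte 0x60 = 01100000 → 1-byte char #4 = 60.
Leading byte 0x60 = 01100000 matches 0xxxxxxx → 1-byte sequence.
Byte 1: 0x60 = 01100000, payload 1100000 (7 bits).
Concatenate: 1100000 = 0x60 (7 bits → U+0060).

U+0060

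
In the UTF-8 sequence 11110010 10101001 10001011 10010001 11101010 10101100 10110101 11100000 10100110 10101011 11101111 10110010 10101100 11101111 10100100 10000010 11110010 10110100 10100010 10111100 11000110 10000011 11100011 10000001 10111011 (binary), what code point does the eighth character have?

Offset 0: leading byte 0xF2 = 11110010 → 4-byte char #1 = F2 A9 8B 91.
Offset 4: leading byte 0xEA = 11101010 → 3-byte char #2 = EA AC B5.
Offset 7: leading byte 0xE0 = 11100000 → 3-byte char #3 = E0 A6 AB.
Offset 10: leading byte 0xEF = 11101111 → 3-byte char #4 = EF B2 AC.
Offset 13: leading byte 0xEF = 11101111 → 3-byte char #5 = EF A4 82.
Offset 16: leading byte 0xF2 = 11110010 → 4-byte char #6 = F2 B4 A2 BC.
Offset 20: leading byte 0xC6 = 11000110 → 2-byte char #7 = C6 83.
Offset 22: leading byte 0xE3 = 11100011 → 3-byte char #8 = E3 81 BB.
Leading byte 0xE3 = 11100011 matches 1110xxxx → 3-byte sequence.
Byte 1: 0xE3 = 11100011, payload 0011 (4 bits).
Byte 2: 0x81 = 10000001 (10xxxxxx ✓), payload 000001.
Byte 3: 0xBB = 10111011 (10xxxxxx ✓), payload 111011.
Concatenate: 0011000001111011 = 0x307B (16 bits → U+307B).

U+307B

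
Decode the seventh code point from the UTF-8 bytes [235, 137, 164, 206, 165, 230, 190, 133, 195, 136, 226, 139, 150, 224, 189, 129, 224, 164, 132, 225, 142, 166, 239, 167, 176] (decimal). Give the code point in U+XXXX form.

U+0904

Offset 0: leading byte 0xEB = 11101011 → 3-byte char #1 = EB 89 A4.
Offset 3: leading byte 0xCE = 11001110 → 2-byte char #2 = CE A5.
Offset 5: leading byte 0xE6 = 11100110 → 3-byte char #3 = E6 BE 85.
Offset 8: leading byte 0xC3 = 11000011 → 2-byte char #4 = C3 88.
Offset 10: leading byte 0xE2 = 11100010 → 3-byte char #5 = E2 8B 96.
Offset 13: leading byte 0xE0 = 11100000 → 3-byte char #6 = E0 BD 81.
Offset 16: leading byte 0xE0 = 11100000 → 3-byte char #7 = E0 A4 84.
Leading byte 0xE0 = 11100000 matches 1110xxxx → 3-byte sequence.
Byte 1: 0xE0 = 11100000, payload 0000 (4 bits).
Byte 2: 0xA4 = 10100100 (10xxxxxx ✓), payload 100100.
Byte 3: 0x84 = 10000100 (10xxxxxx ✓), payload 000100.
Concatenate: 0000100100000100 = 0x904 (16 bits → U+0904).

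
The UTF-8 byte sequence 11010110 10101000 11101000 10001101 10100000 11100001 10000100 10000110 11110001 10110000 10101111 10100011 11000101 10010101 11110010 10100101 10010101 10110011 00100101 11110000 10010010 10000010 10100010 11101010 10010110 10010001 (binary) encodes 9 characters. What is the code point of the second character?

U+8360

Offset 0: leading byte 0xD6 = 11010110 → 2-byte char #1 = D6 A8.
Offset 2: leading byte 0xE8 = 11101000 → 3-byte char #2 = E8 8D A0.
Leading byte 0xE8 = 11101000 matches 1110xxxx → 3-byte sequence.
Byte 1: 0xE8 = 11101000, payload 1000 (4 bits).
Byte 2: 0x8D = 10001101 (10xxxxxx ✓), payload 001101.
Byte 3: 0xA0 = 10100000 (10xxxxxx ✓), payload 100000.
Concatenate: 1000001101100000 = 0x8360 (16 bits → U+8360).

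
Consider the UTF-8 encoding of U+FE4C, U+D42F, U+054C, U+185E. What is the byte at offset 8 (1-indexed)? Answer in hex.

0x8C

1-indexed offset 8 is 0-indexed offset 7.
U+FE4C → 3-byte form EF B9 8C at offsets 0–2.
U+D42F → 3-byte form ED 90 AF at offsets 3–5.
U+054C → 2-byte form D5 8C at offsets 6–7.
Offset 7 falls in char 3's range; it's byte 2 of D5 8C = 0x8C.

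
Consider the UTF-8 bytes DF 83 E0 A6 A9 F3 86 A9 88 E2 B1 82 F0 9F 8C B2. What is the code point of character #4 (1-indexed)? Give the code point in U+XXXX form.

Offset 0: leading byte 0xDF = 11011111 → 2-byte char #1 = DF 83.
Offset 2: leading byte 0xE0 = 11100000 → 3-byte char #2 = E0 A6 A9.
Offset 5: leading byte 0xF3 = 11110011 → 4-byte char #3 = F3 86 A9 88.
Offset 9: leading byte 0xE2 = 11100010 → 3-byte char #4 = E2 B1 82.
Leading byte 0xE2 = 11100010 matches 1110xxxx → 3-byte sequence.
Byte 1: 0xE2 = 11100010, payload 0010 (4 bits).
Byte 2: 0xB1 = 10110001 (10xxxxxx ✓), payload 110001.
Byte 3: 0x82 = 10000010 (10xxxxxx ✓), payload 000010.
Concatenate: 0010110001000010 = 0x2C42 (16 bits → U+2C42).

U+2C42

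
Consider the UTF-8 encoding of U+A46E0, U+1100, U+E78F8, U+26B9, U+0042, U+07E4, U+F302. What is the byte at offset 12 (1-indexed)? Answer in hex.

1-indexed offset 12 is 0-indexed offset 11.
U+A46E0 → 4-byte form F2 A4 9B A0 at offsets 0–3.
U+1100 → 3-byte form E1 84 80 at offsets 4–6.
U+E78F8 → 4-byte form F3 A7 A3 B8 at offsets 7–10.
U+26B9 → 3-byte form E2 9A B9 at offsets 11–13.
Offset 11 falls in char 4's range; it's byte 1 of E2 9A B9 = 0xE2.

0xE2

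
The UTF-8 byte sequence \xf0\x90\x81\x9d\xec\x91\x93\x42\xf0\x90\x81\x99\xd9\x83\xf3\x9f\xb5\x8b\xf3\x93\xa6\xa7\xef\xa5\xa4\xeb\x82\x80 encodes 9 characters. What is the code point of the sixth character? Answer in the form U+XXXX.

Offset 0: leading byte 0xF0 = 11110000 → 4-byte char #1 = F0 90 81 9D.
Offset 4: leading byte 0xEC = 11101100 → 3-byte char #2 = EC 91 93.
Offset 7: leading byte 0x42 = 01000010 → 1-byte char #3 = 42.
Offset 8: leading byte 0xF0 = 11110000 → 4-byte char #4 = F0 90 81 99.
Offset 12: leading byte 0xD9 = 11011001 → 2-byte char #5 = D9 83.
Offset 14: leading byte 0xF3 = 11110011 → 4-byte char #6 = F3 9F B5 8B.
Leading byte 0xF3 = 11110011 matches 11110xxx → 4-byte sequence.
Byte 1: 0xF3 = 11110011, payload 011 (3 bits).
Byte 2: 0x9F = 10011111 (10xxxxxx ✓), payload 011111.
Byte 3: 0xB5 = 10110101 (10xxxxxx ✓), payload 110101.
Byte 4: 0x8B = 10001011 (10xxxxxx ✓), payload 001011.
Concatenate: 011011111110101001011 = 0xDFD4B (21 bits → U+DFD4B).

U+DFD4B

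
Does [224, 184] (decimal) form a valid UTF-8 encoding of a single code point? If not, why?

invalid (sequence truncated)

Leading byte 0xE0 = 11100000 → 3-byte form, but only 2 bytes are present.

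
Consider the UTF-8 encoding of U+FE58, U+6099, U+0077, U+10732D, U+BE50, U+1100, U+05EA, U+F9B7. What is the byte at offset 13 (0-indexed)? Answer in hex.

U+FE58 → 3-byte form EF B9 98 at offsets 0–2.
U+6099 → 3-byte form E6 82 99 at offsets 3–5.
U+0077 → 1-byte form 77 at offsets 6–6.
U+10732D → 4-byte form F4 87 8C AD at offsets 7–10.
U+BE50 → 3-byte form EB B9 90 at offsets 11–13.
Offset 13 falls in char 5's range; it's byte 3 of EB B9 90 = 0x90.

0x90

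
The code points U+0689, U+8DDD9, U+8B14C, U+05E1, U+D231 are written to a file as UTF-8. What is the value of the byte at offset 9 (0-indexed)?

0x8C

U+0689 → 2-byte form DA 89 at offsets 0–1.
U+8DDD9 → 4-byte form F2 8D B7 99 at offsets 2–5.
U+8B14C → 4-byte form F2 8B 85 8C at offsets 6–9.
Offset 9 falls in char 3's range; it's byte 4 of F2 8B 85 8C = 0x8C.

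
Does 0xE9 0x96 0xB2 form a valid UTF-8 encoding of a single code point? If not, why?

valid

Leading byte 0xE9 = 11101001 → 3-byte form.
Continuation bytes 0x96=10010110, 0xB2=10110010 all match 10xxxxxx.
Decoded value 0x95B2 is ≥ 0x800 (shortest form) and not a surrogate.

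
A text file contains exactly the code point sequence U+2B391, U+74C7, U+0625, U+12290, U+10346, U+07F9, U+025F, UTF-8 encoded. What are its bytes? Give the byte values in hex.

U+2B391: 4-byte form → F0 AB 8E 91.
U+74C7: 3-byte form → E7 93 87.
U+0625: 2-byte form → D8 A5.
U+12290: 4-byte form → F0 92 8A 90.
U+10346: 4-byte form → F0 90 8D 86.
U+07F9: 2-byte form → DF B9.
U+025F: 2-byte form → C9 9F.
Concatenated (21 bytes): F0 AB 8E 91 E7 93 87 D8 A5 F0 92 8A 90 F0 90 8D 86 DF B9 C9 9F.

F0 AB 8E 91 E7 93 87 D8 A5 F0 92 8A 90 F0 90 8D 86 DF B9 C9 9F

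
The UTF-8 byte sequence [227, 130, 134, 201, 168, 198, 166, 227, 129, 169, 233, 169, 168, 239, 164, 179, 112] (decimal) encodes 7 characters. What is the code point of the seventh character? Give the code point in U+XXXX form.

U+0070

Offset 0: leading byte 0xE3 = 11100011 → 3-byte char #1 = E3 82 86.
Offset 3: leading byte 0xC9 = 11001001 → 2-byte char #2 = C9 A8.
Offset 5: leading byte 0xC6 = 11000110 → 2-byte char #3 = C6 A6.
Offset 7: leading byte 0xE3 = 11100011 → 3-byte char #4 = E3 81 A9.
Offset 10: leading byte 0xE9 = 11101001 → 3-byte char #5 = E9 A9 A8.
Offset 13: leading byte 0xEF = 11101111 → 3-byte char #6 = EF A4 B3.
Offset 16: leading byte 0x70 = 01110000 → 1-byte char #7 = 70.
Leading byte 0x70 = 01110000 matches 0xxxxxxx → 1-byte sequence.
Byte 1: 0x70 = 01110000, payload 1110000 (7 bits).
Concatenate: 1110000 = 0x70 (7 bits → U+0070).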